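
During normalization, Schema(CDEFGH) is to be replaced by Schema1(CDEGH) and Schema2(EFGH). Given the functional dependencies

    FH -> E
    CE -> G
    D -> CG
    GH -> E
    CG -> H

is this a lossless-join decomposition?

Common attributes: Schema1 ∩ Schema2 = {EGH}.
No dependency enlarges {EGH}, so (EGH)⁺ = {EGH}.
The closure contains neither all of Schema1 = {CDEGH} nor all of Schema2 = {EFGH}, so the common attributes are not a superkey of either fragment. The join is lossy.

No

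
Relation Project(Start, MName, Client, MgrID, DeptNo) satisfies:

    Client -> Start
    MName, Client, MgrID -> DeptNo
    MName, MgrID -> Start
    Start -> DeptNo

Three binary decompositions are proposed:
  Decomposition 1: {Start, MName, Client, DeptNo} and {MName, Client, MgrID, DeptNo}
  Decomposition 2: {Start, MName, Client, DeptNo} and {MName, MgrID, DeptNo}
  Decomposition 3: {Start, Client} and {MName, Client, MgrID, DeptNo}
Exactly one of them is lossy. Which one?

Decomposition 2

Decomposition 1: common = {MName, Client, DeptNo}, closure = {Start, MName, Client, DeptNo} → lossless.
Decomposition 2: common = {MName, DeptNo}, closure = {MName, DeptNo} → lossy.
Decomposition 3: common = {Client}, closure = {Start, Client, DeptNo} → lossless.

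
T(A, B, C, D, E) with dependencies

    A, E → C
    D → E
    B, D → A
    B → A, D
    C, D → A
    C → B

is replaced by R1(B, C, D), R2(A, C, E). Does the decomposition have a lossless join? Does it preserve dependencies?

Lossless test: (C)⁺ = {A, B, C, D, E}, which contains all of one fragment — lossless.
Dependency preservation: the restricted closure of {D} across the fragments never reaches {E}, so D → E cannot be enforced without a join — not preserved.

lossless but not dependency-preserving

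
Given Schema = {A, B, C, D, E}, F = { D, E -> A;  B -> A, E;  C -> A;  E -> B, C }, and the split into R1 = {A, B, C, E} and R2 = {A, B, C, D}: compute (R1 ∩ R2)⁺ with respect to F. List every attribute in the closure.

A, B, C, E

R1 ∩ R2 = {A, B, C}.
B → A, E applies, adding E
Closure: {A, B, C, E}.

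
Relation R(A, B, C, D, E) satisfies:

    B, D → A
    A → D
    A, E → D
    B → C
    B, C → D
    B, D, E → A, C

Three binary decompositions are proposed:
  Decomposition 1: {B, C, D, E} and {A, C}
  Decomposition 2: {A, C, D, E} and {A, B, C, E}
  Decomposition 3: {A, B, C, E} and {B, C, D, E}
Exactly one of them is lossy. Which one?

Decomposition 1

Decomposition 1: common = {C}, closure = {C} → lossy.
Decomposition 2: common = {A, C, E}, closure = {A, C, D, E} → lossless.
Decomposition 3: common = {B, C, E}, closure = {A, B, C, D, E} → lossless.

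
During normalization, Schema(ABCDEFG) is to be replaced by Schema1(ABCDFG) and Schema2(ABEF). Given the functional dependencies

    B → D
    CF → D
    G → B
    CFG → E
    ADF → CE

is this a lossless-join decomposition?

Common attributes: Schema1 ∩ Schema2 = {ABF}.
Closure of {ABF}: B → D applies, adding D; ADF → CE applies, adding CE. So (ABF)⁺ = {ABCDEF}.
This closure contains every attribute of Schema2, so Schema1 ∩ Schema2 → Schema2. The join is lossless.

Yes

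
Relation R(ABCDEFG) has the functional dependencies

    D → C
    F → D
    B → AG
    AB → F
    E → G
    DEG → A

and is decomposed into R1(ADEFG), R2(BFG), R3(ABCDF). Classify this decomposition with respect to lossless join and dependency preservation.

lossy but dependency-preserving

Lossless test (chase): Rows 1 and 3 agree on D; apply D→C and equate their C entries. Rows 1 and 2 agree on F; apply F→D and equate their D entries. Rows 2 and 3 agree on B; apply B→AG and equate their AG entries. Rows 1 and 2 agree on D; apply D→C and equate their C entries. No row becomes fully distinguished — the join is lossy.
Dependency preservation: B → AG is not contained in any single fragment, but the restricted closure of its left-hand side across the fragments still reaches the right-hand side; the remaining FDs each lie inside some fragment. All dependencies are preserved.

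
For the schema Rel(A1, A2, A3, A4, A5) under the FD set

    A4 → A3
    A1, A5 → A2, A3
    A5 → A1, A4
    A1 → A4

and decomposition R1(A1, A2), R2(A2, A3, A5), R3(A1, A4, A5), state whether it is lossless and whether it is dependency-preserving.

Lossless test (chase): Rows 2 and 3 agree on A5; apply A5→A1, A4 and equate their A1, A4 entries. Rows 1 and 2 agree on A1; apply A1→A4 and equate their A4 entries. Rows 1 and 2 agree on A4; apply A4→A3 and equate their A3 entries. Rows 1 and 3 agree on A4; apply A4→A3 and equate their A3 entries. Rows 2 and 3 agree on A1, A5; apply A1, A5→A2, A3 and equate their A2, A3 entries. Row 2 is now all distinguished symbols — the join is lossless.
Dependency preservation: the restricted closure of {A4} across the fragments never reaches {A3}, so A4 → A3 cannot be enforced without a join — not preserved.

lossless but not dependency-preserving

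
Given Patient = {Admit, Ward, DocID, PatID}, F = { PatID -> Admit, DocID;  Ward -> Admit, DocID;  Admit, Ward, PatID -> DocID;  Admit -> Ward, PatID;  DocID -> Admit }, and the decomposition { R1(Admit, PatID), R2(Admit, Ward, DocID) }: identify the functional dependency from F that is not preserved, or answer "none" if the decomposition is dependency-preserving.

PatID → Admit, DocID: restricted closure across fragments reaches Admit, DocID.
Ward → Admit, DocID lies within R2.
Admit, Ward, PatID → DocID: restricted closure across fragments reaches DocID.
Admit → Ward, PatID: restricted closure across fragments reaches Ward, PatID.
DocID → Admit lies within R2.
Every dependency is enforceable on the fragments, so the decomposition is dependency-preserving.

none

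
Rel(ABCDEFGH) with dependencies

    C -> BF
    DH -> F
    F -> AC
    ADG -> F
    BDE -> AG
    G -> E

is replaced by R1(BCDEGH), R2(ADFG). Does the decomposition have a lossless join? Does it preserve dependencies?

Lossless test: (DG)⁺ = {DEG}, which is a superkey of neither fragment — lossy.
Dependency preservation: the restricted closure of {C} across the fragments never reaches {BF}, so C → BF cannot be enforced without a join — not preserved.

lossy and not dependency-preserving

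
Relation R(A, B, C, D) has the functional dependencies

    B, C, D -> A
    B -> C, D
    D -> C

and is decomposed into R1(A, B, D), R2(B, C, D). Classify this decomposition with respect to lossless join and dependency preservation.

lossless and dependency-preserving

Lossless test: (B, D)⁺ = {A, B, C, D}, which contains all of one fragment — lossless.
Dependency preservation: B, C, D → A is not contained in any single fragment, but the restricted closure of its left-hand side across the fragments still reaches the right-hand side; the remaining FDs each lie inside some fragment. All dependencies are preserved.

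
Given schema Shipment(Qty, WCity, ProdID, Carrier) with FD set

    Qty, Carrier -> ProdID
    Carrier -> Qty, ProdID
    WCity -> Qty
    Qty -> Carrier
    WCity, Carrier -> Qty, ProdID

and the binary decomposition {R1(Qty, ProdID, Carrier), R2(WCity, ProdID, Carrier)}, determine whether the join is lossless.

Common attributes: R1 ∩ R2 = {ProdID, Carrier}.
Closure of {ProdID, Carrier}: Carrier → Qty, ProdID applies, adding Qty. So (ProdID, Carrier)⁺ = {Qty, ProdID, Carrier}.
This closure contains every attribute of R1, so R1 ∩ R2 → R1. The join is lossless.

Yes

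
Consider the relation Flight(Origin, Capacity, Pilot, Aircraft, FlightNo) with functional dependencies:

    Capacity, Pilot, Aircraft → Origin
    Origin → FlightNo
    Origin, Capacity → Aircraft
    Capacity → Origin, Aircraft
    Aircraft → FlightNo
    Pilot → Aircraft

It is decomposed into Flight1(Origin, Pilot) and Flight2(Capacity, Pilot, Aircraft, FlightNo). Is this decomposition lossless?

No

Common attributes: Flight1 ∩ Flight2 = {Pilot}.
Closure of {Pilot}: Pilot → Aircraft applies, adding Aircraft; Aircraft → FlightNo applies, adding FlightNo. So (Pilot)⁺ = {Pilot, Aircraft, FlightNo}.
The closure contains neither all of Flight1 = {Origin, Pilot} nor all of Flight2 = {Capacity, Pilot, Aircraft, FlightNo}, so the common attributes are not a superkey of either fragment. The join is lossy.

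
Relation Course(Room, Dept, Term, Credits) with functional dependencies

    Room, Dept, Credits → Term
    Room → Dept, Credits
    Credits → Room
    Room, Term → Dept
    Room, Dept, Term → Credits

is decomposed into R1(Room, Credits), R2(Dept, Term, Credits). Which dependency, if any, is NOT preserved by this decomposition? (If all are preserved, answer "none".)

none

Room, Dept, Credits → Term: restricted closure across fragments reaches Term.
Room → Dept, Credits: restricted closure across fragments reaches Dept, Credits.
Credits → Room lies within R1.
Room, Term → Dept: restricted closure across fragments reaches Dept.
Room, Dept, Term → Credits: restricted closure across fragments reaches Credits.
Every dependency is enforceable on the fragments, so the decomposition is dependency-preserving.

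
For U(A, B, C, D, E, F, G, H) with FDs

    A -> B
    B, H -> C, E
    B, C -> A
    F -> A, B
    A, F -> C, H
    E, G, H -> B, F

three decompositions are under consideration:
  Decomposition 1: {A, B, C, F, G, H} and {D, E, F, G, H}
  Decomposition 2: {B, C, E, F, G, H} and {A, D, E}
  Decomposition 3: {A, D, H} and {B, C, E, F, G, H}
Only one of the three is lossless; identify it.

Decomposition 1: common = {F, G, H}, closure = {A, B, C, E, F, G, H} → lossless.
Decomposition 2: common = {E}, closure = {E} → lossy.
Decomposition 3: common = {H}, closure = {H} → lossy.

Decomposition 1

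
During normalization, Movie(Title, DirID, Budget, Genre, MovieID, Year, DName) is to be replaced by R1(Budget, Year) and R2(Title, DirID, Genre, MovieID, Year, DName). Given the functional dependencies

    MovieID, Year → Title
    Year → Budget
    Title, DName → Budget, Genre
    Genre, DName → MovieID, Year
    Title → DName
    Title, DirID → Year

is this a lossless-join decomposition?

Yes

Common attributes: R1 ∩ R2 = {Year}.
Closure of {Year}: Year → Budget applies, adding Budget. So (Year)⁺ = {Budget, Year}.
This closure contains every attribute of R1, so R1 ∩ R2 → R1. The join is lossless.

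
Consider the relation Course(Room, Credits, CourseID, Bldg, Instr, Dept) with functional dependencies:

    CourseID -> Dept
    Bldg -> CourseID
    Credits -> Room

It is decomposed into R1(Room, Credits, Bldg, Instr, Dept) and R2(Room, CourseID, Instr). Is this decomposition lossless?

Common attributes: R1 ∩ R2 = {Room, Instr}.
No dependency enlarges {Room, Instr}, so (Room, Instr)⁺ = {Room, Instr}.
The closure contains neither all of R1 = {Room, Credits, Bldg, Instr, Dept} nor all of R2 = {Room, CourseID, Instr}, so the common attributes are not a superkey of either fragment. The join is lossy.

No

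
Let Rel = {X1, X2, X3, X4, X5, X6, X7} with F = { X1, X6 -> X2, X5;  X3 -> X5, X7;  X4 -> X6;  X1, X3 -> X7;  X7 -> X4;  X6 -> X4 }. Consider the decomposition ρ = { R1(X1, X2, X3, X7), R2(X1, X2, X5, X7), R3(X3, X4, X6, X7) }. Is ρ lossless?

Yes

Chase test. Columns are X1, X2, X3, X4, X5, X6, X7; row i has aⱼ where attribute j ∈ Ri, else bᵢⱼ.
Initial tableau (one row per fragment):
  row 1: a1 a2 a3 b14 b15 b16 a7
  row 2: a1 a2 b23 b24 a5 b26 a7
  row 3: b31 b32 a3 a4 b35 a6 a7
Rows 1 and 3 agree on X3; apply X3→X5, X7 and equate their X5, X7 entries.
Rows 1 and 2 agree on X7; apply X7→X4 and equate their X4 entries.
Rows 1 and 3 agree on X7; apply X7→X4 and equate their X4 entries.
Rows 1 and 2 agree on X4; apply X4→X6 and equate their X6 entries.
Rows 1 and 3 agree on X4; apply X4→X6 and equate their X6 entries.
Rows 1 and 2 agree on X1, X6; apply X1, X6→X2, X5 and equate their X2, X5 entries.
Row 1 is now all distinguished symbols — the join is lossless.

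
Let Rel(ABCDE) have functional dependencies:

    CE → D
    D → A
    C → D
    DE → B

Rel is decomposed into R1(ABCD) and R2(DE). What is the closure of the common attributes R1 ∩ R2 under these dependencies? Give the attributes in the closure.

R1 ∩ R2 = {D}.
D → A applies, adding A
Closure: {AD}.

AD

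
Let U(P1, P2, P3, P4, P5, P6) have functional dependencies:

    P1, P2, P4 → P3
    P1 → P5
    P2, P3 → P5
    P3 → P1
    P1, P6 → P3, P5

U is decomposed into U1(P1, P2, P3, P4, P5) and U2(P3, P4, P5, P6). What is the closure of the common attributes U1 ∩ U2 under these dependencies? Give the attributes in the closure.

P1, P3, P4, P5

U1 ∩ U2 = {P3, P4, P5}.
P3 → P1 applies, adding P1
Closure: {P1, P3, P4, P5}.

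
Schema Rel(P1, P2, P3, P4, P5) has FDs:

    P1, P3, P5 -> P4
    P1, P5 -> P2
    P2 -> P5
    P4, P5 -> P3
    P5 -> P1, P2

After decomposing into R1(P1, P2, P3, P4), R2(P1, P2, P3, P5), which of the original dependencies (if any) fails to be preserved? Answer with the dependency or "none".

P1, P3, P5 → P4: restricted closure across fragments reaches P4.
P1, P5 → P2 lies within R2.
P2 → P5 lies within R2.
P4, P5 → P3: restricted closure across fragments reaches P3.
P5 → P1, P2 lies within R2.
Every dependency is enforceable on the fragments, so the decomposition is dependency-preserving.

none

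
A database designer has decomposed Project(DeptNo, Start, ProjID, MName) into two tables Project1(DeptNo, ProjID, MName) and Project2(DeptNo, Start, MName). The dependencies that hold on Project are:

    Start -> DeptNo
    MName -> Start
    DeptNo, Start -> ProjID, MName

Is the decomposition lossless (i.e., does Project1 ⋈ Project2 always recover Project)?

Yes

Common attributes: Project1 ∩ Project2 = {DeptNo, MName}.
Closure of {DeptNo, MName}: MName → Start applies, adding Start; DeptNo, Start → ProjID, MName applies, adding ProjID. So (DeptNo, MName)⁺ = {DeptNo, Start, ProjID, MName}.
This closure contains every attribute of Project1, so Project1 ∩ Project2 → Project1. The join is lossless.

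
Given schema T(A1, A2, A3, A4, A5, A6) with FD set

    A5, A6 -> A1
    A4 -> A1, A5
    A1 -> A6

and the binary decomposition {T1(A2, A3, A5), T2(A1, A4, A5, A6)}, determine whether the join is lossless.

No

Common attributes: T1 ∩ T2 = {A5}.
No dependency enlarges {A5}, so (A5)⁺ = {A5}.
The closure contains neither all of T1 = {A2, A3, A5} nor all of T2 = {A1, A4, A5, A6}, so the common attributes are not a superkey of either fragment. The join is lossy.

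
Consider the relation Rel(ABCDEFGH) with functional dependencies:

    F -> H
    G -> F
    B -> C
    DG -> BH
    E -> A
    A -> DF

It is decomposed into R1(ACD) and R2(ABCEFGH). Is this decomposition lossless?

Yes

Common attributes: R1 ∩ R2 = {AC}.
Closure of {AC}: A → DF applies, adding DF; F → H applies, adding H. So (AC)⁺ = {ACDFH}.
This closure contains every attribute of R1, so R1 ∩ R2 → R1. The join is lossless.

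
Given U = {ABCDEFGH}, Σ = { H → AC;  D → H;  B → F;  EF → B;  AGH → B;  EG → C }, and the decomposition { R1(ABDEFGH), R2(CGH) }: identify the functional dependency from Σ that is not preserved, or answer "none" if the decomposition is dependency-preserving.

EG → C

Check EG → C: no single fragment contains all of {CEG}, and the restricted closure of {EG} across the fragments never reaches {C}.
H → AC is preserved.
D → H is preserved.
B → F is preserved.
EF → B is preserved.
AGH → B is preserved.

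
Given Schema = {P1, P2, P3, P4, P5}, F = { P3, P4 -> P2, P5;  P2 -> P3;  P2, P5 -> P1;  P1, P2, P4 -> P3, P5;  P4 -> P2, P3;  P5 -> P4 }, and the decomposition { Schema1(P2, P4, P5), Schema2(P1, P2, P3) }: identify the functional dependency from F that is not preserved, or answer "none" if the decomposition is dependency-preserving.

P2, P5 -> P1

Check P2, P5 → P1: no single fragment contains all of {P1, P2, P5}, and the restricted closure of {P2, P5} across the fragments never reaches {P1}.
P3, P4 → P2, P5 is preserved.
P2 → P3 is preserved.
P1, P2, P4 → P3, P5 is preserved.
P4 → P2, P3 is preserved.
P5 → P4 is preserved.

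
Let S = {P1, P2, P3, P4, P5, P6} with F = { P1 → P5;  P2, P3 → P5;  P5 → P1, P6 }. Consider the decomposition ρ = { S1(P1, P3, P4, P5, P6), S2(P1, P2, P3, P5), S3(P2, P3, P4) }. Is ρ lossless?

Chase test. Columns are P1, P2, P3, P4, P5, P6; row i has aⱼ where attribute j ∈ Si, else bᵢⱼ.
Initial tableau (one row per fragment):
  row 1: a1 b12 a3 a4 a5 a6
  row 2: a1 a2 a3 b24 a5 b26
  row 3: b31 a2 a3 a4 b35 b36
Rows 2 and 3 agree on P2, P3; apply P2, P3→P5 and equate their P5 entries.
Rows 1 and 2 agree on P5; apply P5→P1, P6 and equate their P1, P6 entries.
Rows 1 and 3 agree on P5; apply P5→P1, P6 and equate their P1, P6 entries.
Row 3 is now all distinguished symbols — the join is lossless.

Yes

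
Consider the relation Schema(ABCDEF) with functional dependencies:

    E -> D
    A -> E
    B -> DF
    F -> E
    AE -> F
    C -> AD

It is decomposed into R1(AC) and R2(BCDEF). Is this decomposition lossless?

Yes

Common attributes: R1 ∩ R2 = {C}.
Closure of {C}: C → AD applies, adding AD; A → E applies, adding E; AE → F applies, adding F. So (C)⁺ = {ACDEF}.
This closure contains every attribute of R1, so R1 ∩ R2 → R1. The join is lossless.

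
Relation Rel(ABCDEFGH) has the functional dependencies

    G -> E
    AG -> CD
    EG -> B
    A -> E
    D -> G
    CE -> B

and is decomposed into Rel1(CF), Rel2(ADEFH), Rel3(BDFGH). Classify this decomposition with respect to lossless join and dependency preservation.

Lossless test (chase): Rows 2 and 3 agree on D; apply D→G and equate their G entries. Rows 2 and 3 agree on G; apply G→E and equate their E entries. Rows 2 and 3 agree on EG; apply EG→B and equate their B entries. No row becomes fully distinguished — the join is lossy.
Dependency preservation: the restricted closure of {G} across the fragments never reaches {E}, so G → E cannot be enforced without a join — not preserved.

lossy and not dependency-preserving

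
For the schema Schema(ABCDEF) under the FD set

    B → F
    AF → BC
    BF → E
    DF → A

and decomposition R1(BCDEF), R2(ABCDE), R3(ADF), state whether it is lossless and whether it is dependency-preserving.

lossless but not dependency-preserving

Lossless test (chase): Rows 1 and 2 agree on B; apply B→F and equate their F entries. Rows 2 and 3 agree on AF; apply AF→BC and equate their BC entries. Rows 1 and 3 agree on BF; apply BF→E and equate their E entries. Rows 1 and 2 agree on DF; apply DF→A and equate their A entries. Row 1 is now all distinguished symbols — the join is lossless.
Dependency preservation: the restricted closure of {AF} across the fragments never reaches {BC}, so AF → BC cannot be enforced without a join — not preserved.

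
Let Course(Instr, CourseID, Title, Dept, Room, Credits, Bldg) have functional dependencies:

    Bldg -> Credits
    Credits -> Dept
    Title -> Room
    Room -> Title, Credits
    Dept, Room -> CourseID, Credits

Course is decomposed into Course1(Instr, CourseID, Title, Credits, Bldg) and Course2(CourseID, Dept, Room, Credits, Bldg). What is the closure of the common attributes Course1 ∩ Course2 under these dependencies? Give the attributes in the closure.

Course1 ∩ Course2 = {CourseID, Credits, Bldg}.
Credits → Dept applies, adding Dept
Closure: {CourseID, Dept, Credits, Bldg}.

CourseID, Dept, Credits, Bldg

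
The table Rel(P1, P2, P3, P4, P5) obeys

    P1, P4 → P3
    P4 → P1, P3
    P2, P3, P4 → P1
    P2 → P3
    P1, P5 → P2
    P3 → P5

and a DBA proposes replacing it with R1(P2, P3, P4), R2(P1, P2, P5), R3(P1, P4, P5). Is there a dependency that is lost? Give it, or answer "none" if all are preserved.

Check P3 → P5: no single fragment contains all of {P3, P5}, and the restricted closure of {P3} across the fragments never reaches {P5}.
P1, P4 → P3 is preserved.
P4 → P1, P3 is preserved.
P2, P3, P4 → P1 is preserved.
P2 → P3 is preserved.
P1, P5 → P2 is preserved.

P3 → P5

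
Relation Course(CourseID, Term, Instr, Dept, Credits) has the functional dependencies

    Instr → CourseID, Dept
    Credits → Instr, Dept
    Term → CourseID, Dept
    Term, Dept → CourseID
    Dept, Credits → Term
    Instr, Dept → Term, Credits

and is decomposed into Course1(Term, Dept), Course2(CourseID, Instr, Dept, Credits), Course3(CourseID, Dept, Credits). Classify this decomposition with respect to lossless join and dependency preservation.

lossy and not dependency-preserving

Lossless test (chase): Rows 2 and 3 agree on Credits; apply Credits→Instr, Dept and equate their Instr, Dept entries. Rows 2 and 3 agree on Dept, Credits; apply Dept, Credits→Term and equate their Term entries. No row becomes fully distinguished — the join is lossy.
Dependency preservation: the restricted closure of {Term} across the fragments never reaches {CourseID, Dept}, so Term → CourseID, Dept cannot be enforced without a join — not preserved.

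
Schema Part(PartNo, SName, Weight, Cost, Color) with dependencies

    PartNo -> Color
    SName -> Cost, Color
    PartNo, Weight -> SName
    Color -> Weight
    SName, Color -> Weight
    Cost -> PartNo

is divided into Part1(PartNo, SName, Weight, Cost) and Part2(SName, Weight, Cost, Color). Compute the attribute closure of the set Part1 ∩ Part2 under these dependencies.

Part1 ∩ Part2 = {SName, Weight, Cost}.
SName → Cost, Color applies, adding Color
Cost → PartNo applies, adding PartNo
Closure: {PartNo, SName, Weight, Cost, Color}.

PartNo, SName, Weight, Cost, Color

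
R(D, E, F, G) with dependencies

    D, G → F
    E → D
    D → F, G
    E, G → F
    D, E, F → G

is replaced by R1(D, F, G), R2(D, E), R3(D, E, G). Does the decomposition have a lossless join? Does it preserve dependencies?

lossless and dependency-preserving

Lossless test (chase): Rows 1 and 3 agree on D, G; apply D, G→F and equate their F entries. Rows 1 and 2 agree on D; apply D→F, G and equate their F, G entries. Row 2 is now all distinguished symbols — the join is lossless.
Dependency preservation: E, G → F; D, E, F → G are not contained in any single fragment, but the restricted closure of each left-hand side across the fragments still reaches the right-hand side; the remaining FDs each lie inside some fragment. All dependencies are preserved.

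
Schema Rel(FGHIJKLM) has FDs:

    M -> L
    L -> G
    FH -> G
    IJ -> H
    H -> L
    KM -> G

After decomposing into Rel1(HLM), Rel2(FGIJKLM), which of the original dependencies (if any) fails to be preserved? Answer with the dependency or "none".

IJ -> H

Check IJ → H: no single fragment contains all of {HIJ}, and the restricted closure of {IJ} across the fragments never reaches {H}.
M → L is preserved.
L → G is preserved.
FH → G is preserved.
H → L is preserved.
KM → G is preserved.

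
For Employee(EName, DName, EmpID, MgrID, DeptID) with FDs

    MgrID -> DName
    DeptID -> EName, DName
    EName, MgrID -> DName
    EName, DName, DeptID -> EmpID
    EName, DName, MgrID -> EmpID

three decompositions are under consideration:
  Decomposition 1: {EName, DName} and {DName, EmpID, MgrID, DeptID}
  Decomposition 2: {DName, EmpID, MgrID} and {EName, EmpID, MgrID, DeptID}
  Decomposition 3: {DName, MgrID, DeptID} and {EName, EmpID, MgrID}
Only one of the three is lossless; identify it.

Decomposition 1: common = {DName}, closure = {DName} → lossy.
Decomposition 2: common = {EmpID, MgrID}, closure = {DName, EmpID, MgrID} → lossless.
Decomposition 3: common = {MgrID}, closure = {DName, MgrID} → lossy.

Decomposition 2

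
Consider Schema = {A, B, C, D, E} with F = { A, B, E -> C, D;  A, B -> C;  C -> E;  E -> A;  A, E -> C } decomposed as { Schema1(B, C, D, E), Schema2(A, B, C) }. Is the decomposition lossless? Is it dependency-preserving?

lossless and dependency-preserving

Lossless test: (B, C)⁺ = {A, B, C, D, E}, which contains all of one fragment — lossless.
Dependency preservation: A, B, E → C, D; E → A; A, E → C are not contained in any single fragment, but the restricted closure of each left-hand side across the fragments still reaches the right-hand side; the remaining FDs each lie inside some fragment. All dependencies are preserved.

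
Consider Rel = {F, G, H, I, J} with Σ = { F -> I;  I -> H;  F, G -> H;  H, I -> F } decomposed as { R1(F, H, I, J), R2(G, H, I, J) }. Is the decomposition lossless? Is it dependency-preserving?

Lossless test: (H, I, J)⁺ = {F, H, I, J}, which contains all of one fragment — lossless.
Dependency preservation: F, G → H is not contained in any single fragment, but the restricted closure of its left-hand side across the fragments still reaches the right-hand side; the remaining FDs each lie inside some fragment. All dependencies are preserved.

lossless and dependency-preserving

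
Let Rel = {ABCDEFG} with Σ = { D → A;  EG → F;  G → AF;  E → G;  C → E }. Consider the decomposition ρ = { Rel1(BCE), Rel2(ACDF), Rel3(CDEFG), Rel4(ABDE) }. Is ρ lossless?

Chase test. Columns are ABCDEFG; row i has aⱼ where attribute j ∈ Reli, else bᵢⱼ.
Initial tableau (one row per fragment):
  row 1: b11 a2 a3 b14 a5 b16 b17
  row 2: a1 b22 a3 a4 b25 a6 b27
  row 3: b31 b32 a3 a4 a5 a6 a7
  row 4: a1 a2 b43 a4 a5 b46 b47
Rows 2 and 3 agree on D; apply D→A and equate their A entries.
Rows 1 and 3 agree on E; apply E→G and equate their G entries.
Rows 1 and 4 agree on E; apply E→G and equate their G entries.
Rows 1 and 2 agree on C; apply C→E and equate their E entries.
Rows 1 and 3 agree on EG; apply EG→F and equate their F entries.
Rows 1 and 4 agree on EG; apply EG→F and equate their F entries.
Rows 1 and 3 agree on G; apply G→AF and equate their AF entries.
Rows 1 and 2 agree on E; apply E→G and equate their G entries.
No row becomes fully distinguished — the join is lossy.

No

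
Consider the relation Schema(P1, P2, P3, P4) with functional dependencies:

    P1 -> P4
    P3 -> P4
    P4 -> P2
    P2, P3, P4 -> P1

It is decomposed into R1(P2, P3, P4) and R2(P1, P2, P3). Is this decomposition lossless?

Common attributes: R1 ∩ R2 = {P2, P3}.
Closure of {P2, P3}: P3 → P4 applies, adding P4; P2, P3, P4 → P1 applies, adding P1. So (P2, P3)⁺ = {P1, P2, P3, P4}.
This closure contains every attribute of R1, so R1 ∩ R2 → R1. The join is lossless.

Yes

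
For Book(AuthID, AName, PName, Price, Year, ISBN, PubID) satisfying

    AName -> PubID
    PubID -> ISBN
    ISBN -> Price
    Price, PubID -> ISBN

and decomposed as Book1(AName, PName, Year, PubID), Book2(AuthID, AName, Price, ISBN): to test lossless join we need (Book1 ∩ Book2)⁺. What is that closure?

Book1 ∩ Book2 = {AName}.
AName → PubID applies, adding PubID
PubID → ISBN applies, adding ISBN
ISBN → Price applies, adding Price
Closure: {AName, Price, ISBN, PubID}.

AName, Price, ISBN, PubID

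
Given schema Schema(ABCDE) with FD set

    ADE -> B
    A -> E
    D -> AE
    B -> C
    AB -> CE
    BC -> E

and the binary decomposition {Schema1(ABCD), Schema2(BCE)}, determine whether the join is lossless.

Yes

Common attributes: Schema1 ∩ Schema2 = {BC}.
Closure of {BC}: BC → E applies, adding E. So (BC)⁺ = {BCE}.
This closure contains every attribute of Schema2, so Schema1 ∩ Schema2 → Schema2. The join is lossless.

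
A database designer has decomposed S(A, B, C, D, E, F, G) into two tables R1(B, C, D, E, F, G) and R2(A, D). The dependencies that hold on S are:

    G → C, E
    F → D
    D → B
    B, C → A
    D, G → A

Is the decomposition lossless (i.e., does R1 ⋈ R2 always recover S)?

Common attributes: R1 ∩ R2 = {D}.
Closure of {D}: D → B applies, adding B. So (D)⁺ = {B, D}.
The closure contains neither all of R1 = {B, C, D, E, F, G} nor all of R2 = {A, D}, so the common attributes are not a superkey of either fragment. The join is lossy.

No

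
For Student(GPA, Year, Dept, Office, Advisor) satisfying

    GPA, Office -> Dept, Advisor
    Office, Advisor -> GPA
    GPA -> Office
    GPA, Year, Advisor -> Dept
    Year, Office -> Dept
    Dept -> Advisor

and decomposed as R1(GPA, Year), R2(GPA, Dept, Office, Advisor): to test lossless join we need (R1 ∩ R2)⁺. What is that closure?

R1 ∩ R2 = {GPA}.
GPA → Office applies, adding Office
GPA, Office → Dept, Advisor applies, adding Dept, Advisor
Closure: {GPA, Dept, Office, Advisor}.

GPA, Dept, Office, Advisor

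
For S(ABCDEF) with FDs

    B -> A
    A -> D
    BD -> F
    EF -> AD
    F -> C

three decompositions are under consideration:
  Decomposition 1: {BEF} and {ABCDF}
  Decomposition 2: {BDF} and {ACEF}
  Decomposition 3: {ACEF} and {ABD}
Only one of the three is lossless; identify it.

Decomposition 1

Decomposition 1: common = {BF}, closure = {ABCDF} → lossless.
Decomposition 2: common = {F}, closure = {CF} → lossy.
Decomposition 3: common = {A}, closure = {AD} → lossy.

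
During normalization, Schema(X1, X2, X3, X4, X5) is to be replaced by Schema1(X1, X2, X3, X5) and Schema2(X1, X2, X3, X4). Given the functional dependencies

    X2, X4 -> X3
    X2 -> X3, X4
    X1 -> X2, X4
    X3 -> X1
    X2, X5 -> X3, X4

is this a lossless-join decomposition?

Common attributes: Schema1 ∩ Schema2 = {X1, X2, X3}.
Closure of {X1, X2, X3}: X2 → X3, X4 applies, adding X4. So (X1, X2, X3)⁺ = {X1, X2, X3, X4}.
This closure contains every attribute of Schema2, so Schema1 ∩ Schema2 → Schema2. The join is lossless.

Yes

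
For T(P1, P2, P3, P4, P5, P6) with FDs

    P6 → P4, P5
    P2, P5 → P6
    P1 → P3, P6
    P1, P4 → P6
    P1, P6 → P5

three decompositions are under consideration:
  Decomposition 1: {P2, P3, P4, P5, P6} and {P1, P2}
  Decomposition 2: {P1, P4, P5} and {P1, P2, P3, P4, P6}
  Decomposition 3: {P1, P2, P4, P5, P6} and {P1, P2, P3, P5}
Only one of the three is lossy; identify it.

Decomposition 1

Decomposition 1: common = {P2}, closure = {P2} → lossy.
Decomposition 2: common = {P1, P4}, closure = {P1, P3, P4, P5, P6} → lossless.
Decomposition 3: common = {P1, P2, P5}, closure = {P1, P2, P3, P4, P5, P6} → lossless.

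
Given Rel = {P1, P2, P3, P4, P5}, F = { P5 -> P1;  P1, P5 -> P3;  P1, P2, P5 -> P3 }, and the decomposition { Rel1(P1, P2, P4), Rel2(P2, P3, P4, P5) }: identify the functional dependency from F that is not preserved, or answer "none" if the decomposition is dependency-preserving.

Check P5 → P1: no single fragment contains all of {P1, P5}, and the restricted closure of {P5} across the fragments never reaches {P1}.
P1, P5 → P3 is preserved.
P1, P2, P5 → P3 is preserved.

P5 -> P1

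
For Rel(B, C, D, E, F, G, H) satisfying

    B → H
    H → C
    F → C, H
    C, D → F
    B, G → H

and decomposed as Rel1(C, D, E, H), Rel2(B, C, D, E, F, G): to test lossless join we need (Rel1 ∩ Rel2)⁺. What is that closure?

C, D, E, F, H

Rel1 ∩ Rel2 = {C, D, E}.
C, D → F applies, adding F
F → C, H applies, adding H
Closure: {C, D, E, F, H}.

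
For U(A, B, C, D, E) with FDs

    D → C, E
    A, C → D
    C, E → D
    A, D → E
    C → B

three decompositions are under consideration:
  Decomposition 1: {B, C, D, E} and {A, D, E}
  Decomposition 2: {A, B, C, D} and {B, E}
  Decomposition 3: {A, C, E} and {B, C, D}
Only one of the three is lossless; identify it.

Decomposition 1: common = {D, E}, closure = {B, C, D, E} → lossless.
Decomposition 2: common = {B}, closure = {B} → lossy.
Decomposition 3: common = {C}, closure = {B, C} → lossy.

Decomposition 1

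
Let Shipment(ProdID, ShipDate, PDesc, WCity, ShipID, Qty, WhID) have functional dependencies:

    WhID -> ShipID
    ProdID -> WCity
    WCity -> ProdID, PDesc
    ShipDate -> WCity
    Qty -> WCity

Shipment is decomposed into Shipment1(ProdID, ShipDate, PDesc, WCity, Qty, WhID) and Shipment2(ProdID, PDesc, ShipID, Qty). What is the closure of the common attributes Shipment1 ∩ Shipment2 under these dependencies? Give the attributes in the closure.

Shipment1 ∩ Shipment2 = {ProdID, PDesc, Qty}.
ProdID → WCity applies, adding WCity
Closure: {ProdID, PDesc, WCity, Qty}.

ProdID, PDesc, WCity, Qty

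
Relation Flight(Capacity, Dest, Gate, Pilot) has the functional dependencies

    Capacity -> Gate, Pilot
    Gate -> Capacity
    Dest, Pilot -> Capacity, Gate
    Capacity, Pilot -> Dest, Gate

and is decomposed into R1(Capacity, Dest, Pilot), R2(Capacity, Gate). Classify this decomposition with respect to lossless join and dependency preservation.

lossless and dependency-preserving

Lossless test: (Capacity)⁺ = {Capacity, Dest, Gate, Pilot}, which contains all of one fragment — lossless.
Dependency preservation: Capacity → Gate, Pilot; Dest, Pilot → Capacity, Gate; Capacity, Pilot → Dest, Gate are not contained in any single fragment, but the restricted closure of each left-hand side across the fragments still reaches the right-hand side; the remaining FDs each lie inside some fragment. All dependencies are preserved.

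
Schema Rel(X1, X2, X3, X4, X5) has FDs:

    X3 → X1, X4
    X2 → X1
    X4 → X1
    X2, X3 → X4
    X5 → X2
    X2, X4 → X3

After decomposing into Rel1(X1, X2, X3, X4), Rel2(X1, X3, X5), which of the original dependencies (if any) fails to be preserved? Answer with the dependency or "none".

Check X5 → X2: no single fragment contains all of {X2, X5}, and the restricted closure of {X5} across the fragments never reaches {X2}.
X3 → X1, X4 is preserved.
X2 → X1 is preserved.
X4 → X1 is preserved.
X2, X3 → X4 is preserved.
X2, X4 → X3 is preserved.

X5 → X2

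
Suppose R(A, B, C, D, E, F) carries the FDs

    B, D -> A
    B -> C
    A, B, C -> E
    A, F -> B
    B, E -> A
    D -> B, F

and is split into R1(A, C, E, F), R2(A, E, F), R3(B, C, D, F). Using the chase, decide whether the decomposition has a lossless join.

Chase test. Columns are A, B, C, D, E, F; row i has aⱼ where attribute j ∈ Ri, else bᵢⱼ.
Initial tableau (one row per fragment):
  row 1: a1 b12 a3 b14 a5 a6
  row 2: a1 b22 b23 b24 a5 a6
  row 3: b31 a2 a3 a4 b35 a6
Rows 1 and 2 agree on A, F; apply A, F→B and equate their B entries.
Rows 1 and 2 agree on B; apply B→C and equate their C entries.
No row becomes fully distinguished — the join is lossy.

No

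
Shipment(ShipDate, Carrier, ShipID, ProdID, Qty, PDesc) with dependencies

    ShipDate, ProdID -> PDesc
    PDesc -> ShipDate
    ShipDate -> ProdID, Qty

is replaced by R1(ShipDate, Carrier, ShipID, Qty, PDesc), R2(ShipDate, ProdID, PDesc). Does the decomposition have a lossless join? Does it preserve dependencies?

Lossless test: (ShipDate, PDesc)⁺ = {ShipDate, ProdID, Qty, PDesc}, which contains all of one fragment — lossless.
Dependency preservation: ShipDate → ProdID, Qty is not contained in any single fragment, but the restricted closure of its left-hand side across the fragments still reaches the right-hand side; the remaining FDs each lie inside some fragment. All dependencies are preserved.

lossless and dependency-preserving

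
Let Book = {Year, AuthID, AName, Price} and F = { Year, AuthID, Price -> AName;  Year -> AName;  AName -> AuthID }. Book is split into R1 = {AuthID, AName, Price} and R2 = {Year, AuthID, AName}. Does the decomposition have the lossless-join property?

Common attributes: R1 ∩ R2 = {AuthID, AName}.
No dependency enlarges {AuthID, AName}, so (AuthID, AName)⁺ = {AuthID, AName}.
The closure contains neither all of R1 = {AuthID, AName, Price} nor all of R2 = {Year, AuthID, AName}, so the common attributes are not a superkey of either fragment. The join is lossy.

No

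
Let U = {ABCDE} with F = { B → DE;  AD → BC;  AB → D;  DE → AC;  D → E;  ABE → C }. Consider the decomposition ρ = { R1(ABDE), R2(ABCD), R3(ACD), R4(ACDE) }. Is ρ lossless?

Yes

Chase test. Columns are ABCDE; row i has aⱼ where attribute j ∈ Ri, else bᵢⱼ.
Initial tableau (one row per fragment):
  row 1: a1 a2 b13 a4 a5
  row 2: a1 a2 a3 a4 b25
  row 3: a1 b32 a3 a4 b35
  row 4: a1 b42 a3 a4 a5
Rows 1 and 2 agree on B; apply B→DE and equate their DE entries.
Rows 1 and 2 agree on AD; apply AD→BC and equate their BC entries.
Rows 1 and 3 agree on AD; apply AD→BC and equate their BC entries.
Rows 1 and 4 agree on AD; apply AD→BC and equate their BC entries.
Rows 1 and 3 agree on D; apply D→E and equate their E entries.
Row 1 is now all distinguished symbols — the join is lossless.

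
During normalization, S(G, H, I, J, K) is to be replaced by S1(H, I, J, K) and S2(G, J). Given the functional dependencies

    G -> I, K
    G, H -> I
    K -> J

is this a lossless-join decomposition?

No

Common attributes: S1 ∩ S2 = {J}.
No dependency enlarges {J}, so (J)⁺ = {J}.
The closure contains neither all of S1 = {H, I, J, K} nor all of S2 = {G, J}, so the common attributes are not a superkey of either fragment. The join is lossy.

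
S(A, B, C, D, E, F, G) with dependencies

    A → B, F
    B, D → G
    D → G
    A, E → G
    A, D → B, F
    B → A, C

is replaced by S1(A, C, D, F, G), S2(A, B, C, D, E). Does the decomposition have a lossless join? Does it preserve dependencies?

Lossless test: (A, C, D)⁺ = {A, B, C, D, F, G}, which contains all of one fragment — lossless.
Dependency preservation: the restricted closure of {A, E} across the fragments never reaches {G}, so A, E → G cannot be enforced without a join — not preserved.

lossless but not dependency-preserving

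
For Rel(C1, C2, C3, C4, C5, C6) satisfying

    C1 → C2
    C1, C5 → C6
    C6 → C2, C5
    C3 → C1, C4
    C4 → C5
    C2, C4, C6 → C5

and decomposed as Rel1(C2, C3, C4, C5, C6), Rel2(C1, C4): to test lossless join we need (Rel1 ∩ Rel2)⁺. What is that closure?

Rel1 ∩ Rel2 = {C4}.
C4 → C5 applies, adding C5
Closure: {C4, C5}.

C4, C5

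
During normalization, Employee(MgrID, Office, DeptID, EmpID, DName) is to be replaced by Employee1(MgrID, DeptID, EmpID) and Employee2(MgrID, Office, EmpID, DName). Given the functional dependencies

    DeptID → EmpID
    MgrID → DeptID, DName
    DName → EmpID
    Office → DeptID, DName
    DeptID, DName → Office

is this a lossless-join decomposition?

Common attributes: Employee1 ∩ Employee2 = {MgrID, EmpID}.
Closure of {MgrID, EmpID}: MgrID → DeptID, DName applies, adding DeptID, DName; DeptID, DName → Office applies, adding Office. So (MgrID, EmpID)⁺ = {MgrID, Office, DeptID, EmpID, DName}.
This closure contains every attribute of Employee1, so Employee1 ∩ Employee2 → Employee1. The join is lossless.

Yes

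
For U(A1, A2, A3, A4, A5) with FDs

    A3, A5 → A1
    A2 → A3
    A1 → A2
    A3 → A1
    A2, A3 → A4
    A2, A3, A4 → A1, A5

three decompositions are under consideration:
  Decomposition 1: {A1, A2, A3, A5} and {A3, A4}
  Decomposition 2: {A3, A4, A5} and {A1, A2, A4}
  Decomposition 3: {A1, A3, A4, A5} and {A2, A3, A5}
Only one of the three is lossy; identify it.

Decomposition 1: common = {A3}, closure = {A1, A2, A3, A4, A5} → lossless.
Decomposition 2: common = {A4}, closure = {A4} → lossy.
Decomposition 3: common = {A3, A5}, closure = {A1, A2, A3, A4, A5} → lossless.

Decomposition 2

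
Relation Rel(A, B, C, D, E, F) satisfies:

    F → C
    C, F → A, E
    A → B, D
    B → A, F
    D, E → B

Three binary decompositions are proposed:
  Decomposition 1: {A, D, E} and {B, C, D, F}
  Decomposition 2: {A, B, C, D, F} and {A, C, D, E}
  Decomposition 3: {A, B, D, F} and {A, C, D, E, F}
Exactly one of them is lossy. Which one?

Decomposition 1

Decomposition 1: common = {D}, closure = {D} → lossy.
Decomposition 2: common = {A, C, D}, closure = {A, B, C, D, E, F} → lossless.
Decomposition 3: common = {A, D, F}, closure = {A, B, C, D, E, F} → lossless.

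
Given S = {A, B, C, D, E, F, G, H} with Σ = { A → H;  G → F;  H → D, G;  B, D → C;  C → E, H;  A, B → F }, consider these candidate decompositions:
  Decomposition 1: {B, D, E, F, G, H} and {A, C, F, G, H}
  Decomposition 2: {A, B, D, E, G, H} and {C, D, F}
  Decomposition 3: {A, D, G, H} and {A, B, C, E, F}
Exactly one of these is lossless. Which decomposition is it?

Decomposition 1: common = {F, G, H}, closure = {D, F, G, H} → lossy.
Decomposition 2: common = {D}, closure = {D} → lossy.
Decomposition 3: common = {A}, closure = {A, D, F, G, H} → lossless.

Decomposition 3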